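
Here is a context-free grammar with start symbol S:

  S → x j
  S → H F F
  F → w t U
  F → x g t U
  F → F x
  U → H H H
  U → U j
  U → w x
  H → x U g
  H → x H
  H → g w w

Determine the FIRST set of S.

S → x j contributes {x}.
From S → H F F: add FIRST(H) = { g, x }.
Union: FIRST(S) = { g, x }.

{ g, x }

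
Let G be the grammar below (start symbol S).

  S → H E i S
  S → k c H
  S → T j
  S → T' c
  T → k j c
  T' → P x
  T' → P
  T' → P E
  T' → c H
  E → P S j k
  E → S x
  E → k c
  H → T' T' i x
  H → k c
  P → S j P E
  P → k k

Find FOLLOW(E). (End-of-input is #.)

In S → H E i S: add FIRST(i S) = { i }.
In T' → P E: E is at the end, add FOLLOW(T') = { c, i, k }.
In P → S j P E: E is at the end, add FOLLOW(P) = { c, i, k, x }.
Union: FOLLOW(E) = { c, i, k, x }.

{ c, i, k, x }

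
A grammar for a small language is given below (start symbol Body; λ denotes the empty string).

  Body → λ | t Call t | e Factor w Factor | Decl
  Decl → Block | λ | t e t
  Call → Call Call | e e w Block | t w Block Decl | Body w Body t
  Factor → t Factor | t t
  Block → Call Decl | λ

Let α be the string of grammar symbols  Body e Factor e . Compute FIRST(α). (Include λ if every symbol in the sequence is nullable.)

Add FIRST(Body)\{λ} = { e, t, w }; Body is nullable, continue.
e is a terminal; add {e} and stop.

{ e, t, w }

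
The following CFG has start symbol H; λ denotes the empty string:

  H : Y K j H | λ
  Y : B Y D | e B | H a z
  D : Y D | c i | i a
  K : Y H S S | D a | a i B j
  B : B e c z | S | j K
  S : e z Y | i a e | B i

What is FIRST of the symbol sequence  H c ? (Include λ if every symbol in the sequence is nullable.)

{ a, c, e, i, j }

Add FIRST(H)\{λ} = { a, e, i, j }; H is nullable, continue.
c is a terminal; add {c} and stop.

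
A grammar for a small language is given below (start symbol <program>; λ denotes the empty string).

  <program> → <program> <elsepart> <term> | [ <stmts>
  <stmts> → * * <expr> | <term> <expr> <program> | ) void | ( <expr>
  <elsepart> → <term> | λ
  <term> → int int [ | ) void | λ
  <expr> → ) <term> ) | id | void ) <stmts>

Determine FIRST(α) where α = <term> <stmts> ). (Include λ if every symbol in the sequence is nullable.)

Add FIRST(<term>)\{λ} = { ), int }; <term> is nullable, continue.
Add FIRST(<stmts>) = { (, ), *, id, int, void }; <stmts> is not nullable, stop.

{ (, ), *, id, int, void }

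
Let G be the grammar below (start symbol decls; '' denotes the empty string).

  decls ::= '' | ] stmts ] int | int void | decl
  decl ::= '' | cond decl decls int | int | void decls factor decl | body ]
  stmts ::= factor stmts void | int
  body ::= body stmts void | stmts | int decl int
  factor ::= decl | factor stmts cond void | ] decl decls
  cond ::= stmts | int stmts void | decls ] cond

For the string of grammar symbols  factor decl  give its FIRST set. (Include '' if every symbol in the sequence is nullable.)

{ ], int, void, '' }

Add FIRST(factor)\{''} = { ], int, void }; factor is nullable, continue.
Add FIRST(decl)\{''} = { ], int, void }; decl is nullable, continue.
Every symbol is nullable, so include ''.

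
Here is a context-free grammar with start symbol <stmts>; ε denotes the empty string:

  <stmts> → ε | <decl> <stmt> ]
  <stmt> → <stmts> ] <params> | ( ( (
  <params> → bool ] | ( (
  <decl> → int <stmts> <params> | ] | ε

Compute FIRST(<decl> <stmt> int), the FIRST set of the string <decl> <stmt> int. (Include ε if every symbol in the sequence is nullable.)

Add FIRST(<decl>)\{ε} = { ], int }; <decl> is nullable, continue.
Add FIRST(<stmt>) = { (, ], int }; <stmt> is not nullable, stop.

{ (, ], int }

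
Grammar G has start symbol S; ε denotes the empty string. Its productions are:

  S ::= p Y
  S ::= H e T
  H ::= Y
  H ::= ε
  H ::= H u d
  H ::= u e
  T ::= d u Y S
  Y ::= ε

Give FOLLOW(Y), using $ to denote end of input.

In S ::= p Y: Y is at the end, add FOLLOW(S) = { $ }.
In H ::= Y: Y is at the end, add FOLLOW(H) = { e, u }.
In T ::= d u Y S: add FIRST(S) = { e, p, u }.
Union: FOLLOW(Y) = { $, e, p, u }.

{ $, e, p, u }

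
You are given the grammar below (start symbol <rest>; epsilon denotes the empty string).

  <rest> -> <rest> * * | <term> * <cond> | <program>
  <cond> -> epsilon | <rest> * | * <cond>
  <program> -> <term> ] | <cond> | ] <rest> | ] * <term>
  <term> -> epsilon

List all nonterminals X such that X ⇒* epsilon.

{ <cond>, <program>, <rest>, <term> }

Directly nullable (have an epsilon-production): <cond>, <term>.
<rest> -> <program> with every symbol nullable, so <rest> is nullable.
<program> -> <cond> with every symbol nullable, so <program> is nullable.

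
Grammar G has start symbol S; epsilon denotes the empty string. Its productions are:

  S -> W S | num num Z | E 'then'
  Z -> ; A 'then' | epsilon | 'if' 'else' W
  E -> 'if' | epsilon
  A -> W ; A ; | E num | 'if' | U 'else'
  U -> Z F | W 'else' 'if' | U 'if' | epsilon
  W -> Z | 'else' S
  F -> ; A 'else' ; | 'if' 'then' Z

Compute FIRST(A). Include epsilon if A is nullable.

From A -> W ; A ;: W nullable, take FIRST(W) ∪ {;} = { 'else', 'if', ; }.
From A -> E num: E nullable, take FIRST(E) ∪ {num} = { 'if', num }.
A -> 'if' contributes {'if'}.
From A -> U 'else': U nullable, take FIRST(U) ∪ {'else'} = { 'else', 'if', ; }.
Union: FIRST(A) = { 'else', 'if', ;, num }.

{ 'else', 'if', ;, num }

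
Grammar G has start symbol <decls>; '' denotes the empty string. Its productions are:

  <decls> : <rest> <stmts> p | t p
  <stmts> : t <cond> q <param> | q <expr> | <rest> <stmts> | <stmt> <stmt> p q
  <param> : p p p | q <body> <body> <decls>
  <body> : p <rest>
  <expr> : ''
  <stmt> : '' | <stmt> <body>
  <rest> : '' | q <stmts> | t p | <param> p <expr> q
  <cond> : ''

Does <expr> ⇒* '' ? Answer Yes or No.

Yes

<expr> has an ''-production, so <expr> ⇒ ''.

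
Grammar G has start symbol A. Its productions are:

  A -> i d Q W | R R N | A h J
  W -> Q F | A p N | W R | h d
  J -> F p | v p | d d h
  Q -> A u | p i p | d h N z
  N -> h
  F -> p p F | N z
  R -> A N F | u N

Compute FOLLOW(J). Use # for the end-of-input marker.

In A -> A h J: J is at the end, add FOLLOW(A) = { #, h, p, u }.
Union: FOLLOW(J) = { #, h, p, u }.

{ #, h, p, u }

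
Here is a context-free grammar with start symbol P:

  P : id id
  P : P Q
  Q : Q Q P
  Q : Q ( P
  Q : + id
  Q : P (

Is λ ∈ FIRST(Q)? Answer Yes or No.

No nonterminal in this grammar is nullable.
No production of Q has an RHS whose symbols are all nullable, so Q is not nullable.

No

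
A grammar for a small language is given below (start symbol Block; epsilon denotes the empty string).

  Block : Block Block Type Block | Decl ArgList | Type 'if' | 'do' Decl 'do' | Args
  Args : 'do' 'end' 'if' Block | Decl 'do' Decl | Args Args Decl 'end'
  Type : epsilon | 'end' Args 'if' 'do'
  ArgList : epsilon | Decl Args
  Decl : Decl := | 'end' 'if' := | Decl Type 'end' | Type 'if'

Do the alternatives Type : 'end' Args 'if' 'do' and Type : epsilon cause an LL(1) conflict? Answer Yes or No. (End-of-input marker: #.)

FIRST('end' Args 'if' 'do') = { 'end' } and FIRST(epsilon) = { epsilon }.
The second alternative is nullable and FOLLOW(Type) = { 'do', 'end', 'if' } shares 'end' with FIRST of the first — conflict.

Yes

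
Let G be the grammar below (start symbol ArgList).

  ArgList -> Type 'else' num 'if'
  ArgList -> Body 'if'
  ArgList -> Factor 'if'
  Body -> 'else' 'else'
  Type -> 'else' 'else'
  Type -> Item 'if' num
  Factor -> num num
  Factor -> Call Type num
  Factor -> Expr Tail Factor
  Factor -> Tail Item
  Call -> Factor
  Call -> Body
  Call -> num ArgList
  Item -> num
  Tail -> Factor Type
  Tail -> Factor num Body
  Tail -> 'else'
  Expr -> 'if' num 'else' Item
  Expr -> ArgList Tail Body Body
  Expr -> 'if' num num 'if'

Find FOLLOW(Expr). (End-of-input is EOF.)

In Factor -> Expr Tail Factor: add FIRST(Tail Factor) = { 'else', 'if', num }.
Union: FOLLOW(Expr) = { 'else', 'if', num }.

{ 'else', 'if', num }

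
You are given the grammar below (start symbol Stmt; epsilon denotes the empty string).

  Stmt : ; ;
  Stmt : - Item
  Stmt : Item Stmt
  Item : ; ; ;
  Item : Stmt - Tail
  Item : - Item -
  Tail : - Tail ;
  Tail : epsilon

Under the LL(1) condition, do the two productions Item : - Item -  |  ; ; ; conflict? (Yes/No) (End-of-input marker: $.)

No

FIRST(- Item -) = { - } and FIRST(; ; ;) = { ; }.
The FIRST sets are disjoint and neither alternative is nullable — no conflict.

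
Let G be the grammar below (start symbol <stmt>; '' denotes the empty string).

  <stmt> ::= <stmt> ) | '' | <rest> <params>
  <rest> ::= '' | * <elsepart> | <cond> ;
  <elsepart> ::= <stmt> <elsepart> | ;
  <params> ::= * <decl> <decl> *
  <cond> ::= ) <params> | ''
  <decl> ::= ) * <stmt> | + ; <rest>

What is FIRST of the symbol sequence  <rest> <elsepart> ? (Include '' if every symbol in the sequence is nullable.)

Add FIRST(<rest>)\{''} = { ), *, ; }; <rest> is nullable, continue.
Add FIRST(<elsepart>) = { ), *, ; }; <elsepart> is not nullable, stop.

{ ), *, ; }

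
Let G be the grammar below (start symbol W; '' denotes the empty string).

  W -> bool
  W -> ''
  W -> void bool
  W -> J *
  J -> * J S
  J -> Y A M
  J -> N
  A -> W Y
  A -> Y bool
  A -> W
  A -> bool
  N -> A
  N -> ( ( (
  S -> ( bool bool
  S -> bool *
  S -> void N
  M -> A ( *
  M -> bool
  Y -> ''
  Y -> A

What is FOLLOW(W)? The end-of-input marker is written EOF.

{ EOF, (, *, bool, void }

W is the start symbol, so EOF ∈ FOLLOW(W).
In A -> W Y: add FIRST(Y)\{''} = { (, *, bool, void }.
  Since Y is nullable, also add FOLLOW(A) = { (, *, bool, void }.
In A -> W: W is at the end, add FOLLOW(A) = { (, *, bool, void }.
Union: FOLLOW(W) = { EOF, (, *, bool, void }.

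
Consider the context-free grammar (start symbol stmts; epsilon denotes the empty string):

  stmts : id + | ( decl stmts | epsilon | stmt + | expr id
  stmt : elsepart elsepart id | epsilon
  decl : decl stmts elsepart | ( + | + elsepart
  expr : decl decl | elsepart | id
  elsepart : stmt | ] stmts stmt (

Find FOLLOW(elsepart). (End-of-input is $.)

{ $, (, +, ], id }

In stmt : elsepart elsepart id: add FIRST(elsepart id) = { ], id }.
In stmt : elsepart elsepart id: add FIRST(id) = { id }.
In decl : decl stmts elsepart: elsepart is at the end, add FOLLOW(decl) = { $, (, +, ], id }.
In decl : + elsepart: elsepart is at the end, add FOLLOW(decl) = { $, (, +, ], id }.
In expr : elsepart: elsepart is at the end, add FOLLOW(expr) = { id }.
Union: FOLLOW(elsepart) = { $, (, +, ], id }.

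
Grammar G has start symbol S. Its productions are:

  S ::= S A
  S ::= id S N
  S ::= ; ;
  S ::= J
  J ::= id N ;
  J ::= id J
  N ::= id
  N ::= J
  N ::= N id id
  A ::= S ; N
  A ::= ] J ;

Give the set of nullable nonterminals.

{ } (none)

No nonterminal has an empty production or an RHS whose symbols are all nullable.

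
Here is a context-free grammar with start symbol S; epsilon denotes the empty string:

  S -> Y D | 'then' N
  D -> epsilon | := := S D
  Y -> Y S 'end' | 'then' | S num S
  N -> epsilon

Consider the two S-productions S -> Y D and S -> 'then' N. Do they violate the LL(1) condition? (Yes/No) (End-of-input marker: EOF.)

Yes

FIRST(Y D) = { 'then' } and FIRST('then' N) = { 'then' }.
Both contain 'then', so the two alternatives are not disjoint — LL(1) conflict.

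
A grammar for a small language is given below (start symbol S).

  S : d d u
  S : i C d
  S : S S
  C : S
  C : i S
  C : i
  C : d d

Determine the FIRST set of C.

{ d, i }

From C : S: add FIRST(S) = { d, i }.
C : i S contributes {i}.
C : i contributes {i}.
C : d d contributes {d}.
Union: FIRST(C) = { d, i }.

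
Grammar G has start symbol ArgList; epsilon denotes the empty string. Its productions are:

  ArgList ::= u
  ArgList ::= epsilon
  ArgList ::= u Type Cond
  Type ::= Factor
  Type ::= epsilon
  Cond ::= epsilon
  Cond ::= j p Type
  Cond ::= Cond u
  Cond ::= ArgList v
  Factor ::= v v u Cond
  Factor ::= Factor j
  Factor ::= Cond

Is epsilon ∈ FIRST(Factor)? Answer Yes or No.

Factor ::= Cond and each of Cond is nullable, so Factor ⇒* epsilon.

Yes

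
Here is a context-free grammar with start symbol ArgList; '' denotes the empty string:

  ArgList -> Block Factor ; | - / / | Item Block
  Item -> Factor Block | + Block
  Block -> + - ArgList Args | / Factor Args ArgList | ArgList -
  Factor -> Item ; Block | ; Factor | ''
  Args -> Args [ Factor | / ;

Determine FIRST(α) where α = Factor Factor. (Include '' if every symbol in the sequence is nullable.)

Add FIRST(Factor)\{''} = { +, -, /, ; }; Factor is nullable, continue.
Add FIRST(Factor)\{''} = { +, -, /, ; }; Factor is nullable, continue.
Every symbol is nullable, so include ''.

{ +, -, /, ;, '' }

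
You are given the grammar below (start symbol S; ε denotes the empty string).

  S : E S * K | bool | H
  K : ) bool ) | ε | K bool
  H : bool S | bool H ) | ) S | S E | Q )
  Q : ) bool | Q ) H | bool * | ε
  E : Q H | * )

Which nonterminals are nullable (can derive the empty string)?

{ K, Q }

Directly nullable (have an ε-production): K, Q.
No other nonterminal has a production whose RHS symbols are all nullable.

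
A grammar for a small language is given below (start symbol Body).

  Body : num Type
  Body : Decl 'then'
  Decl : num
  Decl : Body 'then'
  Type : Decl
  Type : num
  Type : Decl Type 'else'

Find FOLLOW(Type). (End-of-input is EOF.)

{ EOF, 'else', 'then' }

In Body : num Type: Type is at the end, add FOLLOW(Body) = { EOF, 'then' }.
In Type : Decl Type 'else': add FIRST('else') = { 'else' }.
Union: FOLLOW(Type) = { EOF, 'else', 'then' }.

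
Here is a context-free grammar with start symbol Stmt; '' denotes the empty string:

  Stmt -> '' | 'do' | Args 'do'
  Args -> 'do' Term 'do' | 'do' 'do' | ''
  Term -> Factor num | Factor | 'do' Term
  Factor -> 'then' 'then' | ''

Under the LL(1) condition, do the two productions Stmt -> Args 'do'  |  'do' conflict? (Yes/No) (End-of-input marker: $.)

Yes

FIRST(Args 'do') = { 'do' } and FIRST('do') = { 'do' }.
Both contain 'do', so the two alternatives are not disjoint — LL(1) conflict.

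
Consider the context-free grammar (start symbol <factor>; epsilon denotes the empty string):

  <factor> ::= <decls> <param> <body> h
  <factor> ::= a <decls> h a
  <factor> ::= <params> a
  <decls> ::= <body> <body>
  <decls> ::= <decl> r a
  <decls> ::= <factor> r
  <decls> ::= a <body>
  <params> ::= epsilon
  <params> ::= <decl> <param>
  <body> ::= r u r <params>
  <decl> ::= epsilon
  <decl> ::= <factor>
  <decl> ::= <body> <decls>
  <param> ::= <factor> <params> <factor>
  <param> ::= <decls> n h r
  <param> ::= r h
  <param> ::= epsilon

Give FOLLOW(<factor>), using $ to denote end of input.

<factor> is the start symbol, so $ ∈ FOLLOW(<factor>).
In <decls> ::= <factor> r: add FIRST(r) = { r }.
In <decl> ::= <factor>: <factor> is at the end, add FOLLOW(<decl>) = { a, h, n, r }.
In <param> ::= <factor> <params> <factor>: add FIRST(<params> <factor>) = { a, r }.
In <param> ::= <factor> <params> <factor>: <factor> is at the end, add FOLLOW(<param>) = { a, h, n, r }.
Union: FOLLOW(<factor>) = { $, a, h, n, r }.

{ $, a, h, n, r }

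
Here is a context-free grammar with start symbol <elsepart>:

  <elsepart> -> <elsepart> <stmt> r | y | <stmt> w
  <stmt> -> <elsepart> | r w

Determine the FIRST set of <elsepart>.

{ r, y }

From <elsepart> -> <elsepart> <stmt> r: add FIRST(<elsepart>) = { r, y }.
<elsepart> -> y contributes {y}.
From <elsepart> -> <stmt> w: add FIRST(<stmt>) = { r, y }.
Union: FIRST(<elsepart>) = { r, y }.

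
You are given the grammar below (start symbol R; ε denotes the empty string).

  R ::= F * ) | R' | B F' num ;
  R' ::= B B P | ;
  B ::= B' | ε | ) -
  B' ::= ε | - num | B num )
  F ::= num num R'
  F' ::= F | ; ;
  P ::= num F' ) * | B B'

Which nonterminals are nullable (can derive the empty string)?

{ B, B', P, R, R' }

Directly nullable (have an ε-production): B, B'.
R' ::= B B P with every symbol nullable, so R' is nullable.
R ::= R' with every symbol nullable, so R is nullable.
P ::= B B' with every symbol nullable, so P is nullable.
No other nonterminal has a production whose RHS symbols are all nullable.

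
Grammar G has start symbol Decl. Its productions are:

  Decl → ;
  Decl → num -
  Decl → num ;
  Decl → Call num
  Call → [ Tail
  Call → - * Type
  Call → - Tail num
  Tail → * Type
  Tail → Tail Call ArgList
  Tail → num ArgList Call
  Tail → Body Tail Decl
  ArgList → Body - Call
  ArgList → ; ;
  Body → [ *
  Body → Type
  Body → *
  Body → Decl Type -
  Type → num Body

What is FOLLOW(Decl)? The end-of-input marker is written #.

Decl is the start symbol, so # ∈ FOLLOW(Decl).
In Tail → Body Tail Decl: Decl is at the end, add FOLLOW(Tail) = { *, -, ;, [, num }.
In Body → Decl Type -: add FIRST(Type -) = { num }.
Union: FOLLOW(Decl) = { #, *, -, ;, [, num }.

{ #, *, -, ;, [, num }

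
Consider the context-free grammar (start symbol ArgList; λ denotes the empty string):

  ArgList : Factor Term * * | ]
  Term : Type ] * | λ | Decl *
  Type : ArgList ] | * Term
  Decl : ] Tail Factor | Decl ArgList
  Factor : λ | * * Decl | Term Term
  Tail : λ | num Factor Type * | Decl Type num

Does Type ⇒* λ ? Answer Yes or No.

Nullable nonterminals: Factor, Tail, Term.
No production of Type has an RHS whose symbols are all nullable, so Type is not nullable.

No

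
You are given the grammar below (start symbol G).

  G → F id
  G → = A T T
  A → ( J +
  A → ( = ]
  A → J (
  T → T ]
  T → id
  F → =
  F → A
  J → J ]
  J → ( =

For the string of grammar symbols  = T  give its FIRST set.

{ = }

= is a terminal; add {=} and stop.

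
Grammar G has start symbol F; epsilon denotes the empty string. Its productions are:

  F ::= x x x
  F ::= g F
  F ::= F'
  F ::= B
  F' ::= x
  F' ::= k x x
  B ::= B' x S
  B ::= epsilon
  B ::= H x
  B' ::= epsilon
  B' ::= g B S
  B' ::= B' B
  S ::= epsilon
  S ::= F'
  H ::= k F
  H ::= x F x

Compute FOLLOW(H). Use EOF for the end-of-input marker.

In B ::= H x: add FIRST(x) = { x }.
Union: FOLLOW(H) = { x }.

{ x }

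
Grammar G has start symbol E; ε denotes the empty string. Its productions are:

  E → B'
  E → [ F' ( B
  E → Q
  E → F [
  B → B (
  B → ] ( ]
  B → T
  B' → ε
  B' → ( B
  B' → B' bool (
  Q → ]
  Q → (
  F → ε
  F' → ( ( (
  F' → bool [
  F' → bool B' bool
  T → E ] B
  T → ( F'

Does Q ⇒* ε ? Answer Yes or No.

No

Nullable nonterminals: B', E, F.
No production of Q has an RHS whose symbols are all nullable, so Q is not nullable.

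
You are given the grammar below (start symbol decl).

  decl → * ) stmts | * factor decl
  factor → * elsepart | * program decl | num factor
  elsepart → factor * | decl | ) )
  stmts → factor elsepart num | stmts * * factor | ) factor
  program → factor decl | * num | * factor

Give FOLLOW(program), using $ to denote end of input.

In factor → * program decl: add FIRST(decl) = { * }.
Union: FOLLOW(program) = { * }.

{ * }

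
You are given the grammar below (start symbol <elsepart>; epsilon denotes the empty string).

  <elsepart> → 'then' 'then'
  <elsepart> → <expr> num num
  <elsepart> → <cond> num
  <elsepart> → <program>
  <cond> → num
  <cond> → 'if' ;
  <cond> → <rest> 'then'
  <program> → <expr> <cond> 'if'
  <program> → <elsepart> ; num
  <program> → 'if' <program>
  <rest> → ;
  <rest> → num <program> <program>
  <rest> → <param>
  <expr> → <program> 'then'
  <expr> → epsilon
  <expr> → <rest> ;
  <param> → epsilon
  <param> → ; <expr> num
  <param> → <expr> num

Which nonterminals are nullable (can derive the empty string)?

{ <expr>, <param>, <rest> }

Directly nullable (have an epsilon-production): <expr>, <param>.
<rest> → <param> with every symbol nullable, so <rest> is nullable.
No other nonterminal has a production whose RHS symbols are all nullable.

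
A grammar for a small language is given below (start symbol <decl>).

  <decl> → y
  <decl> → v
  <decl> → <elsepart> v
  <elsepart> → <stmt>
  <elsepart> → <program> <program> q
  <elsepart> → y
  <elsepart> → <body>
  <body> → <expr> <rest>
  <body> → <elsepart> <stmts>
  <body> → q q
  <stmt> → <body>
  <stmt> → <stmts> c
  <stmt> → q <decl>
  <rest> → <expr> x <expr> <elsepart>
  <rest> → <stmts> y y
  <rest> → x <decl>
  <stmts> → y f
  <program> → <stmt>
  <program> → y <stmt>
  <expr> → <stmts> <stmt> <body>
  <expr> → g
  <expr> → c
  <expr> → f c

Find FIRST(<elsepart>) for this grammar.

From <elsepart> → <stmt>: add FIRST(<stmt>) = { c, f, g, q, y }.
From <elsepart> → <program> <program> q: add FIRST(<program>) = { c, f, g, q, y }.
<elsepart> → y contributes {y}.
From <elsepart> → <body>: add FIRST(<body>) = { c, f, g, q, y }.
Union: FIRST(<elsepart>) = { c, f, g, q, y }.

{ c, f, g, q, y }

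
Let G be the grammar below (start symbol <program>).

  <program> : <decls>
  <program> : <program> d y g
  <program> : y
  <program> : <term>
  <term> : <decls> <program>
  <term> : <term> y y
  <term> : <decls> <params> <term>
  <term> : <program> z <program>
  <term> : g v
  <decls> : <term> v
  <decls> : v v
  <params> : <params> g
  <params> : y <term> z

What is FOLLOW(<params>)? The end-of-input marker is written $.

{ g, v, y }

In <term> : <decls> <params> <term>: add FIRST(<term>) = { g, v, y }.
In <params> : <params> g: add FIRST(g) = { g }.
Union: FOLLOW(<params>) = { g, v, y }.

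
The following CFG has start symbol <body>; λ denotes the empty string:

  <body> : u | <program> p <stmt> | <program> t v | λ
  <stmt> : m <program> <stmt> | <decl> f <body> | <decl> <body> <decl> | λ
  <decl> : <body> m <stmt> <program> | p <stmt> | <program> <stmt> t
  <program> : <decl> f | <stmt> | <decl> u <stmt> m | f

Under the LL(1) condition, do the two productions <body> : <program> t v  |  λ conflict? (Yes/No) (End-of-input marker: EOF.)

FIRST(<program> t v) = { f, m, p, t, u } and FIRST(λ) = { λ }.
The second alternative is nullable and FOLLOW(<body>) = { EOF, f, m, p, t, u } shares f with FIRST of the first — conflict.

Yes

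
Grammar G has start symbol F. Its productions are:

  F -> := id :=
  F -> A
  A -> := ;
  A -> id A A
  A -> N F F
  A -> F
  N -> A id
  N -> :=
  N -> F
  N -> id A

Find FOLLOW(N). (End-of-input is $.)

In A -> N F F: add FIRST(F F) = { :=, id }.
Union: FOLLOW(N) = { :=, id }.

{ :=, id }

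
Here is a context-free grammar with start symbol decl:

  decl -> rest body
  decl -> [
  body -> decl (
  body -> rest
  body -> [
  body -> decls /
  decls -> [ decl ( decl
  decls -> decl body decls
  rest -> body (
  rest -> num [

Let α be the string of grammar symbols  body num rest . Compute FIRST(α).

{ [, num }

Add FIRST(body) = { [, num }; body is not nullable, stop.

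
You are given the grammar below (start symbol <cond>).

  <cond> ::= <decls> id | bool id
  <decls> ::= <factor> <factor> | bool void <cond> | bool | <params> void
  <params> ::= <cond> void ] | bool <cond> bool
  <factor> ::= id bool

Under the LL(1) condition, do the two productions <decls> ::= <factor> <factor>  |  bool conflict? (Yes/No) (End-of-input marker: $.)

No

FIRST(<factor> <factor>) = { id } and FIRST(bool) = { bool }.
The FIRST sets are disjoint and neither alternative is nullable — no conflict.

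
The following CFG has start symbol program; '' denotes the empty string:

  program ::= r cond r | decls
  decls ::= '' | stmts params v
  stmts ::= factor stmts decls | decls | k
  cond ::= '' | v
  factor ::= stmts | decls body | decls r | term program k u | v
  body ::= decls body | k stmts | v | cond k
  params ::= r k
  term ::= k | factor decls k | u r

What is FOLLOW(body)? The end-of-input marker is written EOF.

{ k, r, u, v }

In factor ::= decls body: body is at the end, add FOLLOW(factor) = { k, r, u, v }.
In body ::= decls body: body is at the end, add FOLLOW(body) = { k, r, u, v }.
Union: FOLLOW(body) = { k, r, u, v }.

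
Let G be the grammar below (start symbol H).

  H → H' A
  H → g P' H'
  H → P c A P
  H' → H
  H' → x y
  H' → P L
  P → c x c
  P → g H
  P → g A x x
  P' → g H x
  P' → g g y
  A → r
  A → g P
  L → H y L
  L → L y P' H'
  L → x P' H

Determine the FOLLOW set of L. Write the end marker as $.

In H' → P L: L is at the end, add FOLLOW(H') = { $, c, g, r, x, y }.
In L → H y L: L is at the end, add FOLLOW(L) = { $, c, g, r, x, y }.
In L → L y P' H': add FIRST(y P' H') = { y }.
Union: FOLLOW(L) = { $, c, g, r, x, y }.

{ $, c, g, r, x, y }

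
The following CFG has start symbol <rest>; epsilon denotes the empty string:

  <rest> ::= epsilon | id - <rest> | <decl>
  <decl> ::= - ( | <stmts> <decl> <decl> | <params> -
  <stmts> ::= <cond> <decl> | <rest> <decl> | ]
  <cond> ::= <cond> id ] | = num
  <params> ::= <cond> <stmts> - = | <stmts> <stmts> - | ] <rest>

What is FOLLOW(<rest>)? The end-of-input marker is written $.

<rest> is the start symbol, so $ ∈ FOLLOW(<rest>).
In <rest> ::= id - <rest>: <rest> is at the end, add FOLLOW(<rest>) = { $, -, =, ], id }.
In <stmts> ::= <rest> <decl>: add FIRST(<decl>) = { -, =, ], id }.
In <params> ::= ] <rest>: <rest> is at the end, add FOLLOW(<params>) = { - }.
Union: FOLLOW(<rest>) = { $, -, =, ], id }.

{ $, -, =, ], id }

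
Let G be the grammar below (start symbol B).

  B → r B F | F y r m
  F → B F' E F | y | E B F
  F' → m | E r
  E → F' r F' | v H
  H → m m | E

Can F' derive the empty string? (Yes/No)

No

No nonterminal in this grammar is nullable.
No production of F' has an RHS whose symbols are all nullable, so F' is not nullable.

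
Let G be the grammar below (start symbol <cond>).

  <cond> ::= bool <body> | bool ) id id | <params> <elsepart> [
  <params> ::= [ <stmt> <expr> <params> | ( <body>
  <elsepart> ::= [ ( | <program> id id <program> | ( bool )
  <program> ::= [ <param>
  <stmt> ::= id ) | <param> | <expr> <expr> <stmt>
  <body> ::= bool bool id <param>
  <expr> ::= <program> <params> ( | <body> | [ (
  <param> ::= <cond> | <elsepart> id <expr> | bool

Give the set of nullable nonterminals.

No nonterminal has an empty production or an RHS whose symbols are all nullable.

{ } (none)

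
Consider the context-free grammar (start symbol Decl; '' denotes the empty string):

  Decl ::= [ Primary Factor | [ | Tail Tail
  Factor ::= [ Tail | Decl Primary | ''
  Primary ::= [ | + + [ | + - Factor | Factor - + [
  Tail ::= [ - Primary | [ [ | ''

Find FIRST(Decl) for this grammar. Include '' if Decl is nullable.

{ [, '' }

Decl ::= [ Primary Factor contributes {[}.
Decl ::= [ contributes {[}.
From Decl ::= Tail Tail: Tail, Tail nullable, take FIRST(Tail) ∪ FIRST(Tail) = { [ }; also '' since the whole RHS is nullable.
Union: FIRST(Decl) = { [, '' }.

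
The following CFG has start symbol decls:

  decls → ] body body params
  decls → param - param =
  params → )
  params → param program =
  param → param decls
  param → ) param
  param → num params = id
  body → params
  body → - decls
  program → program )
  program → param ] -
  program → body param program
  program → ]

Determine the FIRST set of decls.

{ ), ], num }

decls → ] body body params contributes {]}.
From decls → param - param =: add FIRST(param) = { ), num }.
Union: FIRST(decls) = { ), ], num }.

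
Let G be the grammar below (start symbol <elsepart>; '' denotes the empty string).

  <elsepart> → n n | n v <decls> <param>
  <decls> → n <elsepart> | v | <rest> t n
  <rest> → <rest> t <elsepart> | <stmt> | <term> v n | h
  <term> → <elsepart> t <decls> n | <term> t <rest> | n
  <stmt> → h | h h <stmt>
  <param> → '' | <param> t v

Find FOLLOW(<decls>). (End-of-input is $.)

{ $, n, t, v }

In <elsepart> → n v <decls> <param>: add FIRST(<param>)\{''} = { t }.
  Since <param> is nullable, also add FOLLOW(<elsepart>) = { $, n, t, v }.
In <term> → <elsepart> t <decls> n: add FIRST(n) = { n }.
Union: FOLLOW(<decls>) = { $, n, t, v }.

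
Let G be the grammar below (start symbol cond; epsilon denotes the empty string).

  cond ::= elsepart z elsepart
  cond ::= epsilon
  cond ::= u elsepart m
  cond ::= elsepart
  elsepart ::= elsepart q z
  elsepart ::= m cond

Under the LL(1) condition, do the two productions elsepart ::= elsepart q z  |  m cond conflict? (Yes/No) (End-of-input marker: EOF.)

FIRST(elsepart q z) = { m } and FIRST(m cond) = { m }.
Both contain m, so the two alternatives are not disjoint — LL(1) conflict.

Yes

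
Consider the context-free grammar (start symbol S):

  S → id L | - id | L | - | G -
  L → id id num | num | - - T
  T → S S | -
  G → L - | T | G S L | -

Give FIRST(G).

{ -, id, num }

From G → L -: add FIRST(L) = { -, id, num }.
From G → T: add FIRST(T) = { -, id, num }.
From G → G S L: add FIRST(G) = { -, id, num }.
G → - contributes {-}.
Union: FIRST(G) = { -, id, num }.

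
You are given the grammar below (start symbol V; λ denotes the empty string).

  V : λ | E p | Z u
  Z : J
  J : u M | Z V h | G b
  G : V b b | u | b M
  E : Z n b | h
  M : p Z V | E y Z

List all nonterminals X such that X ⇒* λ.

Directly nullable (have an λ-production): V.
No other nonterminal has a production whose RHS symbols are all nullable.

{ V }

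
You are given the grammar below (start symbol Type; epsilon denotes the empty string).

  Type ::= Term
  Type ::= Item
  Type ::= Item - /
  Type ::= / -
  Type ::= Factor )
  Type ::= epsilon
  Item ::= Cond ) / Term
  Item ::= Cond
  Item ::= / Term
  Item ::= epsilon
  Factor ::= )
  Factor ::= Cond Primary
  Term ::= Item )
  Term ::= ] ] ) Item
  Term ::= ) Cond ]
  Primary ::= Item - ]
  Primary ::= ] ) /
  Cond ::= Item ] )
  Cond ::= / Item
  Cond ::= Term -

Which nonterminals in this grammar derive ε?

Directly nullable (have an epsilon-production): Type, Item.
No other nonterminal has a production whose RHS symbols are all nullable.

{ Item, Type }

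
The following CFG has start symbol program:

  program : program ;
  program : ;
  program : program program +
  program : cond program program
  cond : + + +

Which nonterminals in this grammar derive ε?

No nonterminal has an empty production or an RHS whose symbols are all nullable.

{ } (none)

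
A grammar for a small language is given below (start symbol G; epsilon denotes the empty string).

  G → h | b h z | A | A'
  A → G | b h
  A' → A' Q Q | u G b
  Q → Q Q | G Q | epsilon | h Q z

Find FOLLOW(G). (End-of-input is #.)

{ #, b, h, u, z }

G is the start symbol, so # ∈ FOLLOW(G).
In A → G: G is at the end, add FOLLOW(A) = { #, b, h, u, z }.
In A' → u G b: add FIRST(b) = { b }.
In Q → G Q: add FIRST(Q)\{epsilon} = { b, h, u }.
  Since Q is nullable, also add FOLLOW(Q) = { #, b, h, u, z }.
Union: FOLLOW(G) = { #, b, h, u, z }.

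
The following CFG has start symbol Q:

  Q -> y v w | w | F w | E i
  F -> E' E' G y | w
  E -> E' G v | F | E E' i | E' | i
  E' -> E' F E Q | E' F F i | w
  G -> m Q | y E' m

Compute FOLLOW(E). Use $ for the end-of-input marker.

{ i, w, y }

In Q -> E i: add FIRST(i) = { i }.
In E -> E E' i: add FIRST(E' i) = { w }.
In E' -> E' F E Q: add FIRST(Q) = { i, w, y }.
Union: FOLLOW(E) = { i, w, y }.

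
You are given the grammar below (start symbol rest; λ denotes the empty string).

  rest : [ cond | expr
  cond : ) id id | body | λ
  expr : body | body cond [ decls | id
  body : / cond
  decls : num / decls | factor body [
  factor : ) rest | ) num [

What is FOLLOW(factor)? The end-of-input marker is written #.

{ / }

In decls : factor body [: add FIRST(body [) = { / }.
Union: FOLLOW(factor) = { / }.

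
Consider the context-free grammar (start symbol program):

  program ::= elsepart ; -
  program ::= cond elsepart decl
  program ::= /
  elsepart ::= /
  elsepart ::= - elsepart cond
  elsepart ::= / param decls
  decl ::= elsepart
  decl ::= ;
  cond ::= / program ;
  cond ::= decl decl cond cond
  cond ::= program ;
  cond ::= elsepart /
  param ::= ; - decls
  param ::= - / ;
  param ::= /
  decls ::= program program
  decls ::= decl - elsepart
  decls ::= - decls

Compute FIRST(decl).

From decl ::= elsepart: add FIRST(elsepart) = { -, / }.
decl ::= ; contributes {;}.
Union: FIRST(decl) = { -, /, ; }.

{ -, /, ; }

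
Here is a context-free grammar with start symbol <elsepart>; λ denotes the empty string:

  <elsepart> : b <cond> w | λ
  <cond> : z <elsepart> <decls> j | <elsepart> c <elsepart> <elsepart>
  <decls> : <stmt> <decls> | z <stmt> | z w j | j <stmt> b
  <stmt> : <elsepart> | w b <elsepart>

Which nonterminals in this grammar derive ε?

{ <elsepart>, <stmt> }

Directly nullable (have an λ-production): <elsepart>.
<stmt> : <elsepart> with every symbol nullable, so <stmt> is nullable.
No other nonterminal has a production whose RHS symbols are all nullable.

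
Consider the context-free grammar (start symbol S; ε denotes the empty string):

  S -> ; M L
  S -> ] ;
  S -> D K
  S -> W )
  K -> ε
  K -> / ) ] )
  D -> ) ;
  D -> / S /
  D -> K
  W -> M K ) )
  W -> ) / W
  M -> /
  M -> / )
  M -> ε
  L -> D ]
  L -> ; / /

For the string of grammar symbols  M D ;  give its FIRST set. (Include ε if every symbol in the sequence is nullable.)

{ ), /, ; }

Add FIRST(M)\{ε} = { / }; M is nullable, continue.
Add FIRST(D)\{ε} = { ), / }; D is nullable, continue.
; is a terminal; add {;} and stop.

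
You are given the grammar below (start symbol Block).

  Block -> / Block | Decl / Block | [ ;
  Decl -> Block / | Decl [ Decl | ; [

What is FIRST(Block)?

Block -> / Block contributes {/}.
From Block -> Decl / Block: add FIRST(Decl) = { /, ;, [ }.
Block -> [ ; contributes {[}.
Union: FIRST(Block) = { /, ;, [ }.

{ /, ;, [ }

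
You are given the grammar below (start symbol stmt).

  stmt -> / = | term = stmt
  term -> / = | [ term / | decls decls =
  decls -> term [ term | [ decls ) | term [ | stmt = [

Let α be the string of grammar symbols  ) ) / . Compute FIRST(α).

) is a terminal; add {)} and stop.

{ ) }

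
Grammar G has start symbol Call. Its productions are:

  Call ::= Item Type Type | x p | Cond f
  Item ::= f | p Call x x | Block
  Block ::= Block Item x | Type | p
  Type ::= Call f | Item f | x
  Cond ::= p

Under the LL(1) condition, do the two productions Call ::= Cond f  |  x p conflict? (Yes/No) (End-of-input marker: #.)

No

FIRST(Cond f) = { p } and FIRST(x p) = { x }.
The FIRST sets are disjoint and neither alternative is nullable — no conflict.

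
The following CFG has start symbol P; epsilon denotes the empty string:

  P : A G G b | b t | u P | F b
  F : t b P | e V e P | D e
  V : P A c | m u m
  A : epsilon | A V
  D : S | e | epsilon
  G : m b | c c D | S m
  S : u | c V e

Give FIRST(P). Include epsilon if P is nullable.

From P : A G G b: A nullable, take FIRST(A) ∪ FIRST(G) = { b, c, e, m, t, u }.
P : b t contributes {b}.
P : u P contributes {u}.
From P : F b: add FIRST(F) = { c, e, t, u }.
Union: FIRST(P) = { b, c, e, m, t, u }.

{ b, c, e, m, t, u }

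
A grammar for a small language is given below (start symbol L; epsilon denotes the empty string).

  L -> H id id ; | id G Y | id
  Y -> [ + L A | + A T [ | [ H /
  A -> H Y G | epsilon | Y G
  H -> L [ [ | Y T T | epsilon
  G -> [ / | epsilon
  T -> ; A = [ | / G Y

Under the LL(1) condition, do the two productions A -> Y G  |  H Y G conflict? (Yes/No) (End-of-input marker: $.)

Yes

FIRST(Y G) = { +, [ } and FIRST(H Y G) = { +, [, id }.
Both contain +, so the two alternatives are not disjoint — LL(1) conflict.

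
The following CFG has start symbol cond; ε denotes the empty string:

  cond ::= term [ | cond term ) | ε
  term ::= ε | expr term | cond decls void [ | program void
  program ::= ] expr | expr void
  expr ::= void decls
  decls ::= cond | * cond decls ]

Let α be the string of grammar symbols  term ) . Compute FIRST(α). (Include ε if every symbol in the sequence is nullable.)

{ ), *, [, ], void }

Add FIRST(term)\{ε} = { ), *, [, ], void }; term is nullable, continue.
) is a terminal; add {)} and stop.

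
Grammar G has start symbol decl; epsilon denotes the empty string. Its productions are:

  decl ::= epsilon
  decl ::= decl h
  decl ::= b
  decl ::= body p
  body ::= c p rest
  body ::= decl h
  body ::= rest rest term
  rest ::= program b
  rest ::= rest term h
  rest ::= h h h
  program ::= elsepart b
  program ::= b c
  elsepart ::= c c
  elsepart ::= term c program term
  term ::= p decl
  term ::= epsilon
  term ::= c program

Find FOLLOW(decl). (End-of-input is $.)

{ $, b, c, h, p }

decl is the start symbol, so $ ∈ FOLLOW(decl).
In decl ::= decl h: add FIRST(h) = { h }.
In body ::= decl h: add FIRST(h) = { h }.
In term ::= p decl: decl is at the end, add FOLLOW(term) = { b, c, h, p }.
Union: FOLLOW(decl) = { $, b, c, h, p }.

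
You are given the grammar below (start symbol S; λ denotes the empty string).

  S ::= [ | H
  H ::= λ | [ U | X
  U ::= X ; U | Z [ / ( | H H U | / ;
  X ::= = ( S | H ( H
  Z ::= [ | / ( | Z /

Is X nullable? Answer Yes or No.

No

Nullable nonterminals: H, S.
No production of X has an RHS whose symbols are all nullable, so X is not nullable.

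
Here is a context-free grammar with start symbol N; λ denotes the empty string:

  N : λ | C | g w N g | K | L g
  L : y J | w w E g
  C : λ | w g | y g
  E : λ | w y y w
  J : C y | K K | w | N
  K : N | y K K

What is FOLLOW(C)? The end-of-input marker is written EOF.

In N : C: C is at the end, add FOLLOW(N) = { EOF, g, w, y }.
In J : C y: add FIRST(y) = { y }.
Union: FOLLOW(C) = { EOF, g, w, y }.

{ EOF, g, w, y }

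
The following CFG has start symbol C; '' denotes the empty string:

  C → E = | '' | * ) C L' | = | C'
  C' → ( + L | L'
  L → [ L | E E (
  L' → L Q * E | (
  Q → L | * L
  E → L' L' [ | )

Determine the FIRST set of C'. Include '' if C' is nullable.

C' → ( + L contributes {(}.
From C' → L': add FIRST(L') = { (, ), [ }.
Union: FIRST(C') = { (, ), [ }.

{ (, ), [ }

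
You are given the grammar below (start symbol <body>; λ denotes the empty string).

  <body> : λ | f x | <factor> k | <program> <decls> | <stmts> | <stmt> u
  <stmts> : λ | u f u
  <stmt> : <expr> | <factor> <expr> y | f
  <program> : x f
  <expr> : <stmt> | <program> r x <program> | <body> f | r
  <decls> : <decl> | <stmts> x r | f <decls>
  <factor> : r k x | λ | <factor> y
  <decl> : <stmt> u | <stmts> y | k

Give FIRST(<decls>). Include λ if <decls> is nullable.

From <decls> : <decl>: add FIRST(<decl>) = { f, k, r, u, x, y }.
From <decls> : <stmts> x r: <stmts> nullable, take FIRST(<stmts>) ∪ {x} = { u, x }.
<decls> : f <decls> contributes {f}.
Union: FIRST(<decls>) = { f, k, r, u, x, y }.

{ f, k, r, u, x, y }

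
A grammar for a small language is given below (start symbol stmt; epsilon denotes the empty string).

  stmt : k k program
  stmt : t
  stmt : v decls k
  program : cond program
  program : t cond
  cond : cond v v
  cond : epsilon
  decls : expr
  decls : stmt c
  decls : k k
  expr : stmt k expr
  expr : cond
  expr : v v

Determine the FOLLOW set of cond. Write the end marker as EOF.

In program : cond program: add FIRST(program) = { t, v }.
In program : t cond: cond is at the end, add FOLLOW(program) = { EOF, c, k }.
In cond : cond v v: add FIRST(v v) = { v }.
In expr : cond: cond is at the end, add FOLLOW(expr) = { k }.
Union: FOLLOW(cond) = { EOF, c, k, t, v }.

{ EOF, c, k, t, v }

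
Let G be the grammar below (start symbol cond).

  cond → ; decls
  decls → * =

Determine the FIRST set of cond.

cond → ; decls contributes {;}.
Union: FIRST(cond) = { ; }.

{ ; }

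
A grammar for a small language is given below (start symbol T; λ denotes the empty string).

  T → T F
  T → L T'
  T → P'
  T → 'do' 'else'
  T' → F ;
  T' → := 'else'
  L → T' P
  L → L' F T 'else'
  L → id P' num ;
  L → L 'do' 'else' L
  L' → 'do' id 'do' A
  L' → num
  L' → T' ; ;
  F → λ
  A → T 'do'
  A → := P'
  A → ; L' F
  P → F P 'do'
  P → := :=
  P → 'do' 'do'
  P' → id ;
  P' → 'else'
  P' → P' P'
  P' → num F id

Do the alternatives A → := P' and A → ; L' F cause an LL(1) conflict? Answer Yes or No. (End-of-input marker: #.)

FIRST(:= P') = { := } and FIRST(; L' F) = { ; }.
The FIRST sets are disjoint and neither alternative is nullable — no conflict.

No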